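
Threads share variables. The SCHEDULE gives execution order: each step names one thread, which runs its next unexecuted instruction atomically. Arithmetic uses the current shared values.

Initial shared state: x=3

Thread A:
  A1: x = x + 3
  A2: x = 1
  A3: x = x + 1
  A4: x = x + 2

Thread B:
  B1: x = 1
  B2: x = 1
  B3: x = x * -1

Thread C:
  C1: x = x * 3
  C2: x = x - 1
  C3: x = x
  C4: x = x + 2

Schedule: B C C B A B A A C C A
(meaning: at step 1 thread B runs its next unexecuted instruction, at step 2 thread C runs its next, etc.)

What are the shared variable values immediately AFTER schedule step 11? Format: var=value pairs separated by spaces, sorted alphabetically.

Answer: x=6

Derivation:
Step 1: thread B executes B1 (x = 1). Shared: x=1. PCs: A@0 B@1 C@0
Step 2: thread C executes C1 (x = x * 3). Shared: x=3. PCs: A@0 B@1 C@1
Step 3: thread C executes C2 (x = x - 1). Shared: x=2. PCs: A@0 B@1 C@2
Step 4: thread B executes B2 (x = 1). Shared: x=1. PCs: A@0 B@2 C@2
Step 5: thread A executes A1 (x = x + 3). Shared: x=4. PCs: A@1 B@2 C@2
Step 6: thread B executes B3 (x = x * -1). Shared: x=-4. PCs: A@1 B@3 C@2
Step 7: thread A executes A2 (x = 1). Shared: x=1. PCs: A@2 B@3 C@2
Step 8: thread A executes A3 (x = x + 1). Shared: x=2. PCs: A@3 B@3 C@2
Step 9: thread C executes C3 (x = x). Shared: x=2. PCs: A@3 B@3 C@3
Step 10: thread C executes C4 (x = x + 2). Shared: x=4. PCs: A@3 B@3 C@4
Step 11: thread A executes A4 (x = x + 2). Shared: x=6. PCs: A@4 B@3 C@4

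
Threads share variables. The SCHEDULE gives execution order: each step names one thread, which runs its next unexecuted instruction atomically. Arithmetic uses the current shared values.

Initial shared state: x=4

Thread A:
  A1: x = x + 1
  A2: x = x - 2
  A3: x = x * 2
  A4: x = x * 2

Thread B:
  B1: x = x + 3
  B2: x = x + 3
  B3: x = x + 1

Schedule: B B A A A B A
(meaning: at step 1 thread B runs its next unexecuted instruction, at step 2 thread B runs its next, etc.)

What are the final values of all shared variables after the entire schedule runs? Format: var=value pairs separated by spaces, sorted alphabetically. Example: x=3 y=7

Step 1: thread B executes B1 (x = x + 3). Shared: x=7. PCs: A@0 B@1
Step 2: thread B executes B2 (x = x + 3). Shared: x=10. PCs: A@0 B@2
Step 3: thread A executes A1 (x = x + 1). Shared: x=11. PCs: A@1 B@2
Step 4: thread A executes A2 (x = x - 2). Shared: x=9. PCs: A@2 B@2
Step 5: thread A executes A3 (x = x * 2). Shared: x=18. PCs: A@3 B@2
Step 6: thread B executes B3 (x = x + 1). Shared: x=19. PCs: A@3 B@3
Step 7: thread A executes A4 (x = x * 2). Shared: x=38. PCs: A@4 B@3

Answer: x=38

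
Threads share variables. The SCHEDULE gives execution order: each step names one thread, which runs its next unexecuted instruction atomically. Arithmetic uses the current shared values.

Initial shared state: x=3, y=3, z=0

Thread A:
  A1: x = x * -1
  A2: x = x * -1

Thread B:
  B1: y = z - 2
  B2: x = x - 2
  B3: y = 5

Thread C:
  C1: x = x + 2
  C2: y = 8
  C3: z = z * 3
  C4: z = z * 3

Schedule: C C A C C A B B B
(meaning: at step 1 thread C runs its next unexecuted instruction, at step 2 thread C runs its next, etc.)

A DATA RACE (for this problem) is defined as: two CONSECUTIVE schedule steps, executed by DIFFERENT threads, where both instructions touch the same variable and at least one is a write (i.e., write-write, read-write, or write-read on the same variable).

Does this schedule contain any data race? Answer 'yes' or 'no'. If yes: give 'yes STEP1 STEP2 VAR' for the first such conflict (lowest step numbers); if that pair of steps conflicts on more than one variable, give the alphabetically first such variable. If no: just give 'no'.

Steps 1,2: same thread (C). No race.
Steps 2,3: C(r=-,w=y) vs A(r=x,w=x). No conflict.
Steps 3,4: A(r=x,w=x) vs C(r=z,w=z). No conflict.
Steps 4,5: same thread (C). No race.
Steps 5,6: C(r=z,w=z) vs A(r=x,w=x). No conflict.
Steps 6,7: A(r=x,w=x) vs B(r=z,w=y). No conflict.
Steps 7,8: same thread (B). No race.
Steps 8,9: same thread (B). No race.

Answer: no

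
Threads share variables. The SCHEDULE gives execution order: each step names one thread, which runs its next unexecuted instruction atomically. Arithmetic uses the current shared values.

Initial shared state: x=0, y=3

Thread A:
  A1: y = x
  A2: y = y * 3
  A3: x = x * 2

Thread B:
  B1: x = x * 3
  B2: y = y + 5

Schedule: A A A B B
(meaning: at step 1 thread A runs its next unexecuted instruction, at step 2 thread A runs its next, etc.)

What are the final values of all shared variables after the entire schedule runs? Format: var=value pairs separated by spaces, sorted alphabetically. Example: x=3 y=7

Answer: x=0 y=5

Derivation:
Step 1: thread A executes A1 (y = x). Shared: x=0 y=0. PCs: A@1 B@0
Step 2: thread A executes A2 (y = y * 3). Shared: x=0 y=0. PCs: A@2 B@0
Step 3: thread A executes A3 (x = x * 2). Shared: x=0 y=0. PCs: A@3 B@0
Step 4: thread B executes B1 (x = x * 3). Shared: x=0 y=0. PCs: A@3 B@1
Step 5: thread B executes B2 (y = y + 5). Shared: x=0 y=5. PCs: A@3 B@2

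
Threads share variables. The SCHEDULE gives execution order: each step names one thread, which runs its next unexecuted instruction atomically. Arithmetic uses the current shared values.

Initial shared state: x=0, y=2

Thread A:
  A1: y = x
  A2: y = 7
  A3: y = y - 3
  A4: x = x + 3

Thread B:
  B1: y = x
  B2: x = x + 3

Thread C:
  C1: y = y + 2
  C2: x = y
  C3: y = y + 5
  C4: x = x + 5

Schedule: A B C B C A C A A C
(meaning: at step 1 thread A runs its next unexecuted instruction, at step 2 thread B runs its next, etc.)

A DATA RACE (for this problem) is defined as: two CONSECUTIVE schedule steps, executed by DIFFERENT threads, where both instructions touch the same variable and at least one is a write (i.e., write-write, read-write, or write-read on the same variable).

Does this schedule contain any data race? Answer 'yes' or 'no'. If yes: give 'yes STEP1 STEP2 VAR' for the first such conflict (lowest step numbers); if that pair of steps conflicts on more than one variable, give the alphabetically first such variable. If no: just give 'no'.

Steps 1,2: A(y = x) vs B(y = x). RACE on y (W-W).
Steps 2,3: B(y = x) vs C(y = y + 2). RACE on y (W-W).
Steps 3,4: C(r=y,w=y) vs B(r=x,w=x). No conflict.
Steps 4,5: B(x = x + 3) vs C(x = y). RACE on x (W-W).
Steps 5,6: C(x = y) vs A(y = 7). RACE on y (R-W).
Steps 6,7: A(y = 7) vs C(y = y + 5). RACE on y (W-W).
Steps 7,8: C(y = y + 5) vs A(y = y - 3). RACE on y (W-W).
Steps 8,9: same thread (A). No race.
Steps 9,10: A(x = x + 3) vs C(x = x + 5). RACE on x (W-W).
First conflict at steps 1,2.

Answer: yes 1 2 y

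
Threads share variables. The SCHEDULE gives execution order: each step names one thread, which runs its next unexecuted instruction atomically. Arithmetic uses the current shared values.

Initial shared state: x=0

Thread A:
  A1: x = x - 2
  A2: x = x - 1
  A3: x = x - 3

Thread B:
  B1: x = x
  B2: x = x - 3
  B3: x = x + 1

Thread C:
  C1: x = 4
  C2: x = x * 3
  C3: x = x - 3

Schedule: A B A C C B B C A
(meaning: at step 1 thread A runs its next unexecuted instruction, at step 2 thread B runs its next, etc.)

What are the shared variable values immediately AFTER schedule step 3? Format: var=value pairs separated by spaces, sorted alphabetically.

Step 1: thread A executes A1 (x = x - 2). Shared: x=-2. PCs: A@1 B@0 C@0
Step 2: thread B executes B1 (x = x). Shared: x=-2. PCs: A@1 B@1 C@0
Step 3: thread A executes A2 (x = x - 1). Shared: x=-3. PCs: A@2 B@1 C@0

Answer: x=-3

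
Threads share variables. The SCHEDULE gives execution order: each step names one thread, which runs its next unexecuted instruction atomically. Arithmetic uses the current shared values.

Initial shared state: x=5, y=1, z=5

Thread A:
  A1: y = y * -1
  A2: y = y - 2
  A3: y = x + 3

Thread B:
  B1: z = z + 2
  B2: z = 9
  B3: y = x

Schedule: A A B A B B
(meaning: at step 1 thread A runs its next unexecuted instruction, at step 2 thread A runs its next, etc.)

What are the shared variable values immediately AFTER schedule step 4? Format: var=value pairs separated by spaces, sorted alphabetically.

Answer: x=5 y=8 z=7

Derivation:
Step 1: thread A executes A1 (y = y * -1). Shared: x=5 y=-1 z=5. PCs: A@1 B@0
Step 2: thread A executes A2 (y = y - 2). Shared: x=5 y=-3 z=5. PCs: A@2 B@0
Step 3: thread B executes B1 (z = z + 2). Shared: x=5 y=-3 z=7. PCs: A@2 B@1
Step 4: thread A executes A3 (y = x + 3). Shared: x=5 y=8 z=7. PCs: A@3 B@1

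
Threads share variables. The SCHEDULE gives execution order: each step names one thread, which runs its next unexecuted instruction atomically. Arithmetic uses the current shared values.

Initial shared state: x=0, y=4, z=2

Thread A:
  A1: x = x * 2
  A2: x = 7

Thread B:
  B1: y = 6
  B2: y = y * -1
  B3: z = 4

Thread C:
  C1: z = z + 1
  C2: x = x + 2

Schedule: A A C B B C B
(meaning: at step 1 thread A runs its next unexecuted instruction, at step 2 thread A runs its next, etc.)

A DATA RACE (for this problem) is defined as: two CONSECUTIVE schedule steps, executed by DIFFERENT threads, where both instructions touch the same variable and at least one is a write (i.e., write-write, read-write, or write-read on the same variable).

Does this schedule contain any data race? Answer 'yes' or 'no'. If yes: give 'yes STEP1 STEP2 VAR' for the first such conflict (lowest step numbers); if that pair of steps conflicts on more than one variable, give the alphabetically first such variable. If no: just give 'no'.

Answer: no

Derivation:
Steps 1,2: same thread (A). No race.
Steps 2,3: A(r=-,w=x) vs C(r=z,w=z). No conflict.
Steps 3,4: C(r=z,w=z) vs B(r=-,w=y). No conflict.
Steps 4,5: same thread (B). No race.
Steps 5,6: B(r=y,w=y) vs C(r=x,w=x). No conflict.
Steps 6,7: C(r=x,w=x) vs B(r=-,w=z). No conflict.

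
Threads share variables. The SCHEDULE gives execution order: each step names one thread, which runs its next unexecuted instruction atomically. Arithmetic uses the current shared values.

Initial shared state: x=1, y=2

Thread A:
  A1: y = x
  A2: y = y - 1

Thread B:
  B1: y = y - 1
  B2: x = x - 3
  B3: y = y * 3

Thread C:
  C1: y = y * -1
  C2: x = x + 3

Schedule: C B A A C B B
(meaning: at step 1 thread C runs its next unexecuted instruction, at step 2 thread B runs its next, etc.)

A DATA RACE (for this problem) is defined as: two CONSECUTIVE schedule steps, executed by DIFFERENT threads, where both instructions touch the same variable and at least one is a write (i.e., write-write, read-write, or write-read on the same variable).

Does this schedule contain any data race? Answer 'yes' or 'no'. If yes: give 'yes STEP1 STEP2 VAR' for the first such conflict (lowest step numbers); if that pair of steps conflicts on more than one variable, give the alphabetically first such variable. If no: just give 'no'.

Answer: yes 1 2 y

Derivation:
Steps 1,2: C(y = y * -1) vs B(y = y - 1). RACE on y (W-W).
Steps 2,3: B(y = y - 1) vs A(y = x). RACE on y (W-W).
Steps 3,4: same thread (A). No race.
Steps 4,5: A(r=y,w=y) vs C(r=x,w=x). No conflict.
Steps 5,6: C(x = x + 3) vs B(x = x - 3). RACE on x (W-W).
Steps 6,7: same thread (B). No race.
First conflict at steps 1,2.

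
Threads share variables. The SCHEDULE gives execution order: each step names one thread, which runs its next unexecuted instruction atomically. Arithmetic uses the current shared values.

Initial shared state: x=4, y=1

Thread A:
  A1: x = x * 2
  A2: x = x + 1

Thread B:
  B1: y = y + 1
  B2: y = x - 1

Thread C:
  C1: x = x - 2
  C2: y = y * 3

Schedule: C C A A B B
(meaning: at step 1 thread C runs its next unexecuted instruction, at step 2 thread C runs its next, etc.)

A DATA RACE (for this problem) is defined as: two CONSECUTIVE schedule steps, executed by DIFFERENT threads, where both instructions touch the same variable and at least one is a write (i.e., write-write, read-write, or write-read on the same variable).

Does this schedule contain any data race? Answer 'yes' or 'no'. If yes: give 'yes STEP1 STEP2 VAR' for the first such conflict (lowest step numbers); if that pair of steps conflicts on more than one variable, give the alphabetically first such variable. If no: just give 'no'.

Answer: no

Derivation:
Steps 1,2: same thread (C). No race.
Steps 2,3: C(r=y,w=y) vs A(r=x,w=x). No conflict.
Steps 3,4: same thread (A). No race.
Steps 4,5: A(r=x,w=x) vs B(r=y,w=y). No conflict.
Steps 5,6: same thread (B). No race.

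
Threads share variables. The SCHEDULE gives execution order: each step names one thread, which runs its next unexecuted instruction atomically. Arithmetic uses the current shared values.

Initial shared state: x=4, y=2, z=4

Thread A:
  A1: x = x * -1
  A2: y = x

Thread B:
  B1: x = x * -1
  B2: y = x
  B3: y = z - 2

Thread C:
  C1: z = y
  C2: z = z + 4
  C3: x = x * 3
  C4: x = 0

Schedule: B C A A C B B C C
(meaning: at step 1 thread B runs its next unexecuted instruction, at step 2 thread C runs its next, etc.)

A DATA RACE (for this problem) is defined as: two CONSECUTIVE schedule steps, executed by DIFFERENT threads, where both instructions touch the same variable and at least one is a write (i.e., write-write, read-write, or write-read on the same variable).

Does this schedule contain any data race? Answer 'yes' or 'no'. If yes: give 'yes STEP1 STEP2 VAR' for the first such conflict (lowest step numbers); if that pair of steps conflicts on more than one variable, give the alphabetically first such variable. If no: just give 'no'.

Answer: no

Derivation:
Steps 1,2: B(r=x,w=x) vs C(r=y,w=z). No conflict.
Steps 2,3: C(r=y,w=z) vs A(r=x,w=x). No conflict.
Steps 3,4: same thread (A). No race.
Steps 4,5: A(r=x,w=y) vs C(r=z,w=z). No conflict.
Steps 5,6: C(r=z,w=z) vs B(r=x,w=y). No conflict.
Steps 6,7: same thread (B). No race.
Steps 7,8: B(r=z,w=y) vs C(r=x,w=x). No conflict.
Steps 8,9: same thread (C). No race.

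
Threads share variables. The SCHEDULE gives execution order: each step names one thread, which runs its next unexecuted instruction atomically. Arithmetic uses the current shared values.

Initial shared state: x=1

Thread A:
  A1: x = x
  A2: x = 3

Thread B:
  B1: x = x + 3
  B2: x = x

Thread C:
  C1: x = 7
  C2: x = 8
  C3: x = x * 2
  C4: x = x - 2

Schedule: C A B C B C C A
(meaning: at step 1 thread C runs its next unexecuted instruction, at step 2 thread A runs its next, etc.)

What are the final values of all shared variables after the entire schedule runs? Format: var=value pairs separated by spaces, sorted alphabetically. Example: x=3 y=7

Step 1: thread C executes C1 (x = 7). Shared: x=7. PCs: A@0 B@0 C@1
Step 2: thread A executes A1 (x = x). Shared: x=7. PCs: A@1 B@0 C@1
Step 3: thread B executes B1 (x = x + 3). Shared: x=10. PCs: A@1 B@1 C@1
Step 4: thread C executes C2 (x = 8). Shared: x=8. PCs: A@1 B@1 C@2
Step 5: thread B executes B2 (x = x). Shared: x=8. PCs: A@1 B@2 C@2
Step 6: thread C executes C3 (x = x * 2). Shared: x=16. PCs: A@1 B@2 C@3
Step 7: thread C executes C4 (x = x - 2). Shared: x=14. PCs: A@1 B@2 C@4
Step 8: thread A executes A2 (x = 3). Shared: x=3. PCs: A@2 B@2 C@4

Answer: x=3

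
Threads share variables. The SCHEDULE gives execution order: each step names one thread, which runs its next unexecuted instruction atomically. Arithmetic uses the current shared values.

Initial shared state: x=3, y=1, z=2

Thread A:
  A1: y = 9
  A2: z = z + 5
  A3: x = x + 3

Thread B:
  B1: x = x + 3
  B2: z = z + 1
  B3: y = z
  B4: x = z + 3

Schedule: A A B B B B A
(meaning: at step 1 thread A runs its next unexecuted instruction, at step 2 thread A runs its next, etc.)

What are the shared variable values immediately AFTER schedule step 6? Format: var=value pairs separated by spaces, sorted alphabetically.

Step 1: thread A executes A1 (y = 9). Shared: x=3 y=9 z=2. PCs: A@1 B@0
Step 2: thread A executes A2 (z = z + 5). Shared: x=3 y=9 z=7. PCs: A@2 B@0
Step 3: thread B executes B1 (x = x + 3). Shared: x=6 y=9 z=7. PCs: A@2 B@1
Step 4: thread B executes B2 (z = z + 1). Shared: x=6 y=9 z=8. PCs: A@2 B@2
Step 5: thread B executes B3 (y = z). Shared: x=6 y=8 z=8. PCs: A@2 B@3
Step 6: thread B executes B4 (x = z + 3). Shared: x=11 y=8 z=8. PCs: A@2 B@4

Answer: x=11 y=8 z=8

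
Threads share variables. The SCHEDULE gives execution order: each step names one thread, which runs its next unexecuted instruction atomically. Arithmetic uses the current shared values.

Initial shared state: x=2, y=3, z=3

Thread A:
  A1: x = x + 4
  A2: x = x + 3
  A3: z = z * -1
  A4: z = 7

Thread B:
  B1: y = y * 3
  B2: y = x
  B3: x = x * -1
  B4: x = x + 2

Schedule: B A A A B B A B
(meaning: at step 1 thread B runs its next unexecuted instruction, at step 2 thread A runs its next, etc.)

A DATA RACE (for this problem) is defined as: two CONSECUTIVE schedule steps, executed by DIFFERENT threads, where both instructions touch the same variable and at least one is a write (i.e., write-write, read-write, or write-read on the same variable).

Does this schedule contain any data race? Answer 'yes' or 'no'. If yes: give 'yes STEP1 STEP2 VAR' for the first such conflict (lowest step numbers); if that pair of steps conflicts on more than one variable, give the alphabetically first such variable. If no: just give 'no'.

Steps 1,2: B(r=y,w=y) vs A(r=x,w=x). No conflict.
Steps 2,3: same thread (A). No race.
Steps 3,4: same thread (A). No race.
Steps 4,5: A(r=z,w=z) vs B(r=x,w=y). No conflict.
Steps 5,6: same thread (B). No race.
Steps 6,7: B(r=x,w=x) vs A(r=-,w=z). No conflict.
Steps 7,8: A(r=-,w=z) vs B(r=x,w=x). No conflict.

Answer: no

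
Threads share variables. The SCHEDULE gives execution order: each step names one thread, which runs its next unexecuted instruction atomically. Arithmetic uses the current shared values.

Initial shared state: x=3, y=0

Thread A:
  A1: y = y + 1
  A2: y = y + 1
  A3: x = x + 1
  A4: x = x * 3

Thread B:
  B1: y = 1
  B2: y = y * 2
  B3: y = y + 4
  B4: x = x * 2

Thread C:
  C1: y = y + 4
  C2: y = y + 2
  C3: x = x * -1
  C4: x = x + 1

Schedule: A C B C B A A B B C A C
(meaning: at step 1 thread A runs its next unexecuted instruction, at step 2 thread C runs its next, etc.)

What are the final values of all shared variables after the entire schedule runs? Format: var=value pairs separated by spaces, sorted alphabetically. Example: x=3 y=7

Step 1: thread A executes A1 (y = y + 1). Shared: x=3 y=1. PCs: A@1 B@0 C@0
Step 2: thread C executes C1 (y = y + 4). Shared: x=3 y=5. PCs: A@1 B@0 C@1
Step 3: thread B executes B1 (y = 1). Shared: x=3 y=1. PCs: A@1 B@1 C@1
Step 4: thread C executes C2 (y = y + 2). Shared: x=3 y=3. PCs: A@1 B@1 C@2
Step 5: thread B executes B2 (y = y * 2). Shared: x=3 y=6. PCs: A@1 B@2 C@2
Step 6: thread A executes A2 (y = y + 1). Shared: x=3 y=7. PCs: A@2 B@2 C@2
Step 7: thread A executes A3 (x = x + 1). Shared: x=4 y=7. PCs: A@3 B@2 C@2
Step 8: thread B executes B3 (y = y + 4). Shared: x=4 y=11. PCs: A@3 B@3 C@2
Step 9: thread B executes B4 (x = x * 2). Shared: x=8 y=11. PCs: A@3 B@4 C@2
Step 10: thread C executes C3 (x = x * -1). Shared: x=-8 y=11. PCs: A@3 B@4 C@3
Step 11: thread A executes A4 (x = x * 3). Shared: x=-24 y=11. PCs: A@4 B@4 C@3
Step 12: thread C executes C4 (x = x + 1). Shared: x=-23 y=11. PCs: A@4 B@4 C@4

Answer: x=-23 y=11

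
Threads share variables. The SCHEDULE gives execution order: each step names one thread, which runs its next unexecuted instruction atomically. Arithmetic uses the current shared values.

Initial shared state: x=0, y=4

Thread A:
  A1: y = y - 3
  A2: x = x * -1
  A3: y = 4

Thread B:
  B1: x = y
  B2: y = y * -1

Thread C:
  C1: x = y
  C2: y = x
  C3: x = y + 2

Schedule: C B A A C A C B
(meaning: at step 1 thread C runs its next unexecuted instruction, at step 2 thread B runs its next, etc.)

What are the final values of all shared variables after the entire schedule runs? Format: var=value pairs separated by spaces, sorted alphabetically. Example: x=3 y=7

Answer: x=6 y=-4

Derivation:
Step 1: thread C executes C1 (x = y). Shared: x=4 y=4. PCs: A@0 B@0 C@1
Step 2: thread B executes B1 (x = y). Shared: x=4 y=4. PCs: A@0 B@1 C@1
Step 3: thread A executes A1 (y = y - 3). Shared: x=4 y=1. PCs: A@1 B@1 C@1
Step 4: thread A executes A2 (x = x * -1). Shared: x=-4 y=1. PCs: A@2 B@1 C@1
Step 5: thread C executes C2 (y = x). Shared: x=-4 y=-4. PCs: A@2 B@1 C@2
Step 6: thread A executes A3 (y = 4). Shared: x=-4 y=4. PCs: A@3 B@1 C@2
Step 7: thread C executes C3 (x = y + 2). Shared: x=6 y=4. PCs: A@3 B@1 C@3
Step 8: thread B executes B2 (y = y * -1). Shared: x=6 y=-4. PCs: A@3 B@2 C@3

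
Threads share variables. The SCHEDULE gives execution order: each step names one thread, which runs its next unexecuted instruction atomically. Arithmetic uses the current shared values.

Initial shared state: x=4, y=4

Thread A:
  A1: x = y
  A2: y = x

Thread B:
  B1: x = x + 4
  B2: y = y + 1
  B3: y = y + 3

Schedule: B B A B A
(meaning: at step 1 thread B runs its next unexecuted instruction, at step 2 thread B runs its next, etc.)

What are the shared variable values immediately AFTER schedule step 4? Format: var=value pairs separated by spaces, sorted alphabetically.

Answer: x=5 y=8

Derivation:
Step 1: thread B executes B1 (x = x + 4). Shared: x=8 y=4. PCs: A@0 B@1
Step 2: thread B executes B2 (y = y + 1). Shared: x=8 y=5. PCs: A@0 B@2
Step 3: thread A executes A1 (x = y). Shared: x=5 y=5. PCs: A@1 B@2
Step 4: thread B executes B3 (y = y + 3). Shared: x=5 y=8. PCs: A@1 B@3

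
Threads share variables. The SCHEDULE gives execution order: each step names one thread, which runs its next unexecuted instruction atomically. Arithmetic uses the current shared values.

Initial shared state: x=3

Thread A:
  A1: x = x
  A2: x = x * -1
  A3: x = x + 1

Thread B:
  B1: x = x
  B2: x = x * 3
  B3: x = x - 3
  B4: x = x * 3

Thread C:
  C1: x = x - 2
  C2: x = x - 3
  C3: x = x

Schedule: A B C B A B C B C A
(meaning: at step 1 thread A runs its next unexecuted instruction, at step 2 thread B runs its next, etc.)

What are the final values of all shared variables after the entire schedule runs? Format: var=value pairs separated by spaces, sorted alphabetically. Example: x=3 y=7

Step 1: thread A executes A1 (x = x). Shared: x=3. PCs: A@1 B@0 C@0
Step 2: thread B executes B1 (x = x). Shared: x=3. PCs: A@1 B@1 C@0
Step 3: thread C executes C1 (x = x - 2). Shared: x=1. PCs: A@1 B@1 C@1
Step 4: thread B executes B2 (x = x * 3). Shared: x=3. PCs: A@1 B@2 C@1
Step 5: thread A executes A2 (x = x * -1). Shared: x=-3. PCs: A@2 B@2 C@1
Step 6: thread B executes B3 (x = x - 3). Shared: x=-6. PCs: A@2 B@3 C@1
Step 7: thread C executes C2 (x = x - 3). Shared: x=-9. PCs: A@2 B@3 C@2
Step 8: thread B executes B4 (x = x * 3). Shared: x=-27. PCs: A@2 B@4 C@2
Step 9: thread C executes C3 (x = x). Shared: x=-27. PCs: A@2 B@4 C@3
Step 10: thread A executes A3 (x = x + 1). Shared: x=-26. PCs: A@3 B@4 C@3

Answer: x=-26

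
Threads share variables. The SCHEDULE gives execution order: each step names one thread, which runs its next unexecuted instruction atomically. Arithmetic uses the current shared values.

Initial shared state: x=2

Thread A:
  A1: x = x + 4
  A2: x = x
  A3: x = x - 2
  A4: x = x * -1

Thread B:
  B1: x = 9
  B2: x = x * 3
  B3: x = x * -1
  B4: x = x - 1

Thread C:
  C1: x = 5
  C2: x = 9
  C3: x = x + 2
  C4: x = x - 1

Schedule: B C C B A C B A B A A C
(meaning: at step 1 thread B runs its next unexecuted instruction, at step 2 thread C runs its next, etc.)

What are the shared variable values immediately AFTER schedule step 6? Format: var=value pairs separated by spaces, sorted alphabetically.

Answer: x=33

Derivation:
Step 1: thread B executes B1 (x = 9). Shared: x=9. PCs: A@0 B@1 C@0
Step 2: thread C executes C1 (x = 5). Shared: x=5. PCs: A@0 B@1 C@1
Step 3: thread C executes C2 (x = 9). Shared: x=9. PCs: A@0 B@1 C@2
Step 4: thread B executes B2 (x = x * 3). Shared: x=27. PCs: A@0 B@2 C@2
Step 5: thread A executes A1 (x = x + 4). Shared: x=31. PCs: A@1 B@2 C@2
Step 6: thread C executes C3 (x = x + 2). Shared: x=33. PCs: A@1 B@2 C@3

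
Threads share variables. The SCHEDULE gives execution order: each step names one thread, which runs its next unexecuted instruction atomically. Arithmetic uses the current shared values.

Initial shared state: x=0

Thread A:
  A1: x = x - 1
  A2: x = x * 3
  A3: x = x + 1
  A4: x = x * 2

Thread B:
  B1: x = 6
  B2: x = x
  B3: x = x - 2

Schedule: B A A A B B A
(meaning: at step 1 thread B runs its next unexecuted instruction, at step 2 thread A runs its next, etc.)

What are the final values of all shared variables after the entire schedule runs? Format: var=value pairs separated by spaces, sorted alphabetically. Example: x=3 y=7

Answer: x=28

Derivation:
Step 1: thread B executes B1 (x = 6). Shared: x=6. PCs: A@0 B@1
Step 2: thread A executes A1 (x = x - 1). Shared: x=5. PCs: A@1 B@1
Step 3: thread A executes A2 (x = x * 3). Shared: x=15. PCs: A@2 B@1
Step 4: thread A executes A3 (x = x + 1). Shared: x=16. PCs: A@3 B@1
Step 5: thread B executes B2 (x = x). Shared: x=16. PCs: A@3 B@2
Step 6: thread B executes B3 (x = x - 2). Shared: x=14. PCs: A@3 B@3
Step 7: thread A executes A4 (x = x * 2). Shared: x=28. PCs: A@4 B@3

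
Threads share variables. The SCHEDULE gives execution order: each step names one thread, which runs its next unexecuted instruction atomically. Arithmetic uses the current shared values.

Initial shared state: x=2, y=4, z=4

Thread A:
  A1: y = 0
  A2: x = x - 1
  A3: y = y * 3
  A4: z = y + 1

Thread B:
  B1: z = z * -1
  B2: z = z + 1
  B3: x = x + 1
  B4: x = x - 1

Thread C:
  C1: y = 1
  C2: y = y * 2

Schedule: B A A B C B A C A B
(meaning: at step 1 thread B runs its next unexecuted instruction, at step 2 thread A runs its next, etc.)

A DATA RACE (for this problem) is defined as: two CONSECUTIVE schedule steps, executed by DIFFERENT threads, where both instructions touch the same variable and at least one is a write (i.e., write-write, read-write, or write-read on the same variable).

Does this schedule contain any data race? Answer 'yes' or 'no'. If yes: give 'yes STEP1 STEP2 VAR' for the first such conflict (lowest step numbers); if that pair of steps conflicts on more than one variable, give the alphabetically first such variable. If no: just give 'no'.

Steps 1,2: B(r=z,w=z) vs A(r=-,w=y). No conflict.
Steps 2,3: same thread (A). No race.
Steps 3,4: A(r=x,w=x) vs B(r=z,w=z). No conflict.
Steps 4,5: B(r=z,w=z) vs C(r=-,w=y). No conflict.
Steps 5,6: C(r=-,w=y) vs B(r=x,w=x). No conflict.
Steps 6,7: B(r=x,w=x) vs A(r=y,w=y). No conflict.
Steps 7,8: A(y = y * 3) vs C(y = y * 2). RACE on y (W-W).
Steps 8,9: C(y = y * 2) vs A(z = y + 1). RACE on y (W-R).
Steps 9,10: A(r=y,w=z) vs B(r=x,w=x). No conflict.
First conflict at steps 7,8.

Answer: yes 7 8 y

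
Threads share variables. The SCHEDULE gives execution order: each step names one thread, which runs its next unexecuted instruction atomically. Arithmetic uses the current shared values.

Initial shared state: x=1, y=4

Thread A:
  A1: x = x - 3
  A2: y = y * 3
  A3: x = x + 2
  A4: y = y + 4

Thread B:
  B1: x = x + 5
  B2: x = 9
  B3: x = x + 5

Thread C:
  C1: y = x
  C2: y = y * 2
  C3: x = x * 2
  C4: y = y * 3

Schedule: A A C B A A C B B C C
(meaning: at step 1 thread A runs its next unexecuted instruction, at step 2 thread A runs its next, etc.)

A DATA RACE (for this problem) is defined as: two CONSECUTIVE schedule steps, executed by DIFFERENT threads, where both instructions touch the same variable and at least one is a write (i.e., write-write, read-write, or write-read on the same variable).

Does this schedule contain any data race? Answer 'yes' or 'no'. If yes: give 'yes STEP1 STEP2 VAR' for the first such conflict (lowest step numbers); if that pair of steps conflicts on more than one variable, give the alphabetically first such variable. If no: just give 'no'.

Steps 1,2: same thread (A). No race.
Steps 2,3: A(y = y * 3) vs C(y = x). RACE on y (W-W).
Steps 3,4: C(y = x) vs B(x = x + 5). RACE on x (R-W).
Steps 4,5: B(x = x + 5) vs A(x = x + 2). RACE on x (W-W).
Steps 5,6: same thread (A). No race.
Steps 6,7: A(y = y + 4) vs C(y = y * 2). RACE on y (W-W).
Steps 7,8: C(r=y,w=y) vs B(r=-,w=x). No conflict.
Steps 8,9: same thread (B). No race.
Steps 9,10: B(x = x + 5) vs C(x = x * 2). RACE on x (W-W).
Steps 10,11: same thread (C). No race.
First conflict at steps 2,3.

Answer: yes 2 3 y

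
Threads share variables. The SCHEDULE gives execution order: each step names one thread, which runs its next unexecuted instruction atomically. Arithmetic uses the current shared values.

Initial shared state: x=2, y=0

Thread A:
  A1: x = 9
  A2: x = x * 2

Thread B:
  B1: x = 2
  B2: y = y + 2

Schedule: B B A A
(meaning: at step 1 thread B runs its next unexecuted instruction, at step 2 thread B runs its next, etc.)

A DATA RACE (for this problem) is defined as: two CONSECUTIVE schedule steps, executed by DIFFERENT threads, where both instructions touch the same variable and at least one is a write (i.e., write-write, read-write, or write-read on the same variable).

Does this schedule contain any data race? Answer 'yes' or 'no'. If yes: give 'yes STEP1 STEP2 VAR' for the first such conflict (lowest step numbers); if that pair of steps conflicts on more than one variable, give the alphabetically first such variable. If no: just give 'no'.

Steps 1,2: same thread (B). No race.
Steps 2,3: B(r=y,w=y) vs A(r=-,w=x). No conflict.
Steps 3,4: same thread (A). No race.

Answer: no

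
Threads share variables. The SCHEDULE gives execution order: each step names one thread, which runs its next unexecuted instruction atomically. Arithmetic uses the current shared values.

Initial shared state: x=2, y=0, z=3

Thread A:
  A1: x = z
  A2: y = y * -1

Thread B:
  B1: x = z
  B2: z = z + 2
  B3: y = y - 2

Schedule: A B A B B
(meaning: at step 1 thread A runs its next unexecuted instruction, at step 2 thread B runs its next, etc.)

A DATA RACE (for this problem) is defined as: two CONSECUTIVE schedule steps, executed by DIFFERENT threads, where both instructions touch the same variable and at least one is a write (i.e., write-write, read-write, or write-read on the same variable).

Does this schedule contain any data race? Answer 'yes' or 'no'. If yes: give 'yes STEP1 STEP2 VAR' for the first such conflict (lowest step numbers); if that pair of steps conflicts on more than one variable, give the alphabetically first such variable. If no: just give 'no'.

Steps 1,2: A(x = z) vs B(x = z). RACE on x (W-W).
Steps 2,3: B(r=z,w=x) vs A(r=y,w=y). No conflict.
Steps 3,4: A(r=y,w=y) vs B(r=z,w=z). No conflict.
Steps 4,5: same thread (B). No race.
First conflict at steps 1,2.

Answer: yes 1 2 x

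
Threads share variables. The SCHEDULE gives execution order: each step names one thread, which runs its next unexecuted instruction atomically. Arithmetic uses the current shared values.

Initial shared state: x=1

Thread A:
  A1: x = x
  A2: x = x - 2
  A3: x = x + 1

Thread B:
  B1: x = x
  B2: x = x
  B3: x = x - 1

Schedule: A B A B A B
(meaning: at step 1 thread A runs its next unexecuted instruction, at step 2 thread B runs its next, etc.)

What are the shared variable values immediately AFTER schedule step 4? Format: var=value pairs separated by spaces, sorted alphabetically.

Answer: x=-1

Derivation:
Step 1: thread A executes A1 (x = x). Shared: x=1. PCs: A@1 B@0
Step 2: thread B executes B1 (x = x). Shared: x=1. PCs: A@1 B@1
Step 3: thread A executes A2 (x = x - 2). Shared: x=-1. PCs: A@2 B@1
Step 4: thread B executes B2 (x = x). Shared: x=-1. PCs: A@2 B@2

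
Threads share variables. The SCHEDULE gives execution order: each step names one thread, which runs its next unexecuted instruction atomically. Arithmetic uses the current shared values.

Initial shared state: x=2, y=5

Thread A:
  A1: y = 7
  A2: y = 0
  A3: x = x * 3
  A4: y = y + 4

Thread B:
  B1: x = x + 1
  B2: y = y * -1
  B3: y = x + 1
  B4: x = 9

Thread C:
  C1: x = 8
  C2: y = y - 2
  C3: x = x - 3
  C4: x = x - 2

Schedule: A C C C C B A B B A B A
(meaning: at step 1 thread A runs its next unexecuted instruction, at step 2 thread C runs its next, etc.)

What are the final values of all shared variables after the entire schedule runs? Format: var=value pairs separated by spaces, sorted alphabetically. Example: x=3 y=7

Answer: x=9 y=9

Derivation:
Step 1: thread A executes A1 (y = 7). Shared: x=2 y=7. PCs: A@1 B@0 C@0
Step 2: thread C executes C1 (x = 8). Shared: x=8 y=7. PCs: A@1 B@0 C@1
Step 3: thread C executes C2 (y = y - 2). Shared: x=8 y=5. PCs: A@1 B@0 C@2
Step 4: thread C executes C3 (x = x - 3). Shared: x=5 y=5. PCs: A@1 B@0 C@3
Step 5: thread C executes C4 (x = x - 2). Shared: x=3 y=5. PCs: A@1 B@0 C@4
Step 6: thread B executes B1 (x = x + 1). Shared: x=4 y=5. PCs: A@1 B@1 C@4
Step 7: thread A executes A2 (y = 0). Shared: x=4 y=0. PCs: A@2 B@1 C@4
Step 8: thread B executes B2 (y = y * -1). Shared: x=4 y=0. PCs: A@2 B@2 C@4
Step 9: thread B executes B3 (y = x + 1). Shared: x=4 y=5. PCs: A@2 B@3 C@4
Step 10: thread A executes A3 (x = x * 3). Shared: x=12 y=5. PCs: A@3 B@3 C@4
Step 11: thread B executes B4 (x = 9). Shared: x=9 y=5. PCs: A@3 B@4 C@4
Step 12: thread A executes A4 (y = y + 4). Shared: x=9 y=9. PCs: A@4 B@4 C@4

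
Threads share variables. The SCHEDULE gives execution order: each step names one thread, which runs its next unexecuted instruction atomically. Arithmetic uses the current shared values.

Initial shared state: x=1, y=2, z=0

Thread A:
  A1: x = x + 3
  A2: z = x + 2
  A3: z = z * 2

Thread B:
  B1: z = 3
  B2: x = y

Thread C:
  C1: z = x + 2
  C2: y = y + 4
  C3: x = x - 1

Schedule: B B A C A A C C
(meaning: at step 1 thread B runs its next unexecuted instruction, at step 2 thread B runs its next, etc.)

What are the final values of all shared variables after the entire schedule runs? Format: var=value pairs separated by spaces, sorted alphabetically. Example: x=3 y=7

Answer: x=4 y=6 z=14

Derivation:
Step 1: thread B executes B1 (z = 3). Shared: x=1 y=2 z=3. PCs: A@0 B@1 C@0
Step 2: thread B executes B2 (x = y). Shared: x=2 y=2 z=3. PCs: A@0 B@2 C@0
Step 3: thread A executes A1 (x = x + 3). Shared: x=5 y=2 z=3. PCs: A@1 B@2 C@0
Step 4: thread C executes C1 (z = x + 2). Shared: x=5 y=2 z=7. PCs: A@1 B@2 C@1
Step 5: thread A executes A2 (z = x + 2). Shared: x=5 y=2 z=7. PCs: A@2 B@2 C@1
Step 6: thread A executes A3 (z = z * 2). Shared: x=5 y=2 z=14. PCs: A@3 B@2 C@1
Step 7: thread C executes C2 (y = y + 4). Shared: x=5 y=6 z=14. PCs: A@3 B@2 C@2
Step 8: thread C executes C3 (x = x - 1). Shared: x=4 y=6 z=14. PCs: A@3 B@2 C@3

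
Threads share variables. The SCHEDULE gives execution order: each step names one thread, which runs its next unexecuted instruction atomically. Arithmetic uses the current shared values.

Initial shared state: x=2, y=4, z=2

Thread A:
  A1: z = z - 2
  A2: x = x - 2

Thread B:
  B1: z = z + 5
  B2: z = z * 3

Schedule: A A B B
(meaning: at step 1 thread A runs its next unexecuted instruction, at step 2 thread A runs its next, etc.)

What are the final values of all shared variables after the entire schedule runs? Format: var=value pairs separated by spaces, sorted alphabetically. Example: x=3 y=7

Answer: x=0 y=4 z=15

Derivation:
Step 1: thread A executes A1 (z = z - 2). Shared: x=2 y=4 z=0. PCs: A@1 B@0
Step 2: thread A executes A2 (x = x - 2). Shared: x=0 y=4 z=0. PCs: A@2 B@0
Step 3: thread B executes B1 (z = z + 5). Shared: x=0 y=4 z=5. PCs: A@2 B@1
Step 4: thread B executes B2 (z = z * 3). Shared: x=0 y=4 z=15. PCs: A@2 B@2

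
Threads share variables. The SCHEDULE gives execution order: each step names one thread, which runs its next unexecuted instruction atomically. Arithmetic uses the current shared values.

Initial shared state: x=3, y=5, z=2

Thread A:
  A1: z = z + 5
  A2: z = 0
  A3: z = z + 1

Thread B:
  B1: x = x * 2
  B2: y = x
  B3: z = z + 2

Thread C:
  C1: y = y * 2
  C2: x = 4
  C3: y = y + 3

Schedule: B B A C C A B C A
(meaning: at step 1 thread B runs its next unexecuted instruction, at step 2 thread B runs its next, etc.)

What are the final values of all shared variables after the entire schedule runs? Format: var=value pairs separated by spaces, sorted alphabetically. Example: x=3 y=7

Answer: x=4 y=15 z=3

Derivation:
Step 1: thread B executes B1 (x = x * 2). Shared: x=6 y=5 z=2. PCs: A@0 B@1 C@0
Step 2: thread B executes B2 (y = x). Shared: x=6 y=6 z=2. PCs: A@0 B@2 C@0
Step 3: thread A executes A1 (z = z + 5). Shared: x=6 y=6 z=7. PCs: A@1 B@2 C@0
Step 4: thread C executes C1 (y = y * 2). Shared: x=6 y=12 z=7. PCs: A@1 B@2 C@1
Step 5: thread C executes C2 (x = 4). Shared: x=4 y=12 z=7. PCs: A@1 B@2 C@2
Step 6: thread A executes A2 (z = 0). Shared: x=4 y=12 z=0. PCs: A@2 B@2 C@2
Step 7: thread B executes B3 (z = z + 2). Shared: x=4 y=12 z=2. PCs: A@2 B@3 C@2
Step 8: thread C executes C3 (y = y + 3). Shared: x=4 y=15 z=2. PCs: A@2 B@3 C@3
Step 9: thread A executes A3 (z = z + 1). Shared: x=4 y=15 z=3. PCs: A@3 B@3 C@3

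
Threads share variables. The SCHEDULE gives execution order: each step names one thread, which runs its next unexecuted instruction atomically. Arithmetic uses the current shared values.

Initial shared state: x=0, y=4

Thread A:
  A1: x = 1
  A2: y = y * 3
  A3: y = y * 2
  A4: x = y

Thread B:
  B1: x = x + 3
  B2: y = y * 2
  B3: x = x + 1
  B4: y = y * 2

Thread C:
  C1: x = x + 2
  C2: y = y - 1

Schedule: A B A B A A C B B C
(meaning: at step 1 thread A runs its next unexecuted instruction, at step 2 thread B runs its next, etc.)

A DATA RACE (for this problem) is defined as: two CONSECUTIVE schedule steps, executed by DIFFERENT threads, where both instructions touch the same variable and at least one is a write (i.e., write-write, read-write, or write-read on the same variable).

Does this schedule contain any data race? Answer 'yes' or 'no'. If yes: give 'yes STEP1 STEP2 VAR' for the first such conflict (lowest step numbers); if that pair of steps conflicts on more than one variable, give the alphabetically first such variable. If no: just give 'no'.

Answer: yes 1 2 x

Derivation:
Steps 1,2: A(x = 1) vs B(x = x + 3). RACE on x (W-W).
Steps 2,3: B(r=x,w=x) vs A(r=y,w=y). No conflict.
Steps 3,4: A(y = y * 3) vs B(y = y * 2). RACE on y (W-W).
Steps 4,5: B(y = y * 2) vs A(y = y * 2). RACE on y (W-W).
Steps 5,6: same thread (A). No race.
Steps 6,7: A(x = y) vs C(x = x + 2). RACE on x (W-W).
Steps 7,8: C(x = x + 2) vs B(x = x + 1). RACE on x (W-W).
Steps 8,9: same thread (B). No race.
Steps 9,10: B(y = y * 2) vs C(y = y - 1). RACE on y (W-W).
First conflict at steps 1,2.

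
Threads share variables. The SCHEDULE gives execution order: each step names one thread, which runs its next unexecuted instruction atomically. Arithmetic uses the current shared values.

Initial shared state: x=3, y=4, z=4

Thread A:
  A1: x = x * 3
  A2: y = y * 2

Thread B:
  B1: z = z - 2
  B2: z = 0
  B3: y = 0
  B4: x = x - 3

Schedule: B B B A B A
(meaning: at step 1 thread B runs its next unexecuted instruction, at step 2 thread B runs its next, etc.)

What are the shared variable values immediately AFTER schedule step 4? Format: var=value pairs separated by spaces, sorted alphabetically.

Answer: x=9 y=0 z=0

Derivation:
Step 1: thread B executes B1 (z = z - 2). Shared: x=3 y=4 z=2. PCs: A@0 B@1
Step 2: thread B executes B2 (z = 0). Shared: x=3 y=4 z=0. PCs: A@0 B@2
Step 3: thread B executes B3 (y = 0). Shared: x=3 y=0 z=0. PCs: A@0 B@3
Step 4: thread A executes A1 (x = x * 3). Shared: x=9 y=0 z=0. PCs: A@1 B@3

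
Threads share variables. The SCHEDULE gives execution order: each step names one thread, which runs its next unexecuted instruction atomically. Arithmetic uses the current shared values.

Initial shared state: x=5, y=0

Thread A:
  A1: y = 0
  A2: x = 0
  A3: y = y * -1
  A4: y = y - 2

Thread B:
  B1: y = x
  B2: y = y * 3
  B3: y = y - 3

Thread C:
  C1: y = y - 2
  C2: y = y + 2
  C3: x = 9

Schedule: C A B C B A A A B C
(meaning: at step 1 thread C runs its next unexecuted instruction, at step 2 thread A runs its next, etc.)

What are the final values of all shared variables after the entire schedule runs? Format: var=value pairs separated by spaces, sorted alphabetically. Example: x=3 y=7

Step 1: thread C executes C1 (y = y - 2). Shared: x=5 y=-2. PCs: A@0 B@0 C@1
Step 2: thread A executes A1 (y = 0). Shared: x=5 y=0. PCs: A@1 B@0 C@1
Step 3: thread B executes B1 (y = x). Shared: x=5 y=5. PCs: A@1 B@1 C@1
Step 4: thread C executes C2 (y = y + 2). Shared: x=5 y=7. PCs: A@1 B@1 C@2
Step 5: thread B executes B2 (y = y * 3). Shared: x=5 y=21. PCs: A@1 B@2 C@2
Step 6: thread A executes A2 (x = 0). Shared: x=0 y=21. PCs: A@2 B@2 C@2
Step 7: thread A executes A3 (y = y * -1). Shared: x=0 y=-21. PCs: A@3 B@2 C@2
Step 8: thread A executes A4 (y = y - 2). Shared: x=0 y=-23. PCs: A@4 B@2 C@2
Step 9: thread B executes B3 (y = y - 3). Shared: x=0 y=-26. PCs: A@4 B@3 C@2
Step 10: thread C executes C3 (x = 9). Shared: x=9 y=-26. PCs: A@4 B@3 C@3

Answer: x=9 y=-26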